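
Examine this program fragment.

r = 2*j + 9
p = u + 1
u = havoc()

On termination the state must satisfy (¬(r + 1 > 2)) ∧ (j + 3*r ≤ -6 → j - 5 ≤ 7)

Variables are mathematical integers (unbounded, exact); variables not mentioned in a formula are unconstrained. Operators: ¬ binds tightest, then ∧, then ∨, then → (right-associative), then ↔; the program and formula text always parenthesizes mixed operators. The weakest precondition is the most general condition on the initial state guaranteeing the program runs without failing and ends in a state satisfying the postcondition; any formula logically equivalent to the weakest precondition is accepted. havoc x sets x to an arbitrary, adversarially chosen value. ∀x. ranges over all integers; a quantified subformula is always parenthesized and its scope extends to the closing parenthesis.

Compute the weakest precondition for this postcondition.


Working backward. After the program, the postcondition (¬(r + 1 > 2)) ∧ (j + 3*r ≤ -6 → j - 5 ≤ 7) must hold; in canonical form it is (¬(r > 1)) ∧ (j + 3*r ≤ -6 → j ≤ 12).
Before havoc u: (¬(r > 1)) ∧ (j + 3*r ≤ -6 → j ≤ 12)
Before p := u + 1: (¬(r > 1)) ∧ (j + 3*r ≤ -6 → j ≤ 12)
Before r := 2*j + 9: (¬(2*j > -8)) ∧ (7*j ≤ -33 → j ≤ 12)
Answer: WP = (¬(2*j > -8)) ∧ (7*j ≤ -33 → j ≤ 12)


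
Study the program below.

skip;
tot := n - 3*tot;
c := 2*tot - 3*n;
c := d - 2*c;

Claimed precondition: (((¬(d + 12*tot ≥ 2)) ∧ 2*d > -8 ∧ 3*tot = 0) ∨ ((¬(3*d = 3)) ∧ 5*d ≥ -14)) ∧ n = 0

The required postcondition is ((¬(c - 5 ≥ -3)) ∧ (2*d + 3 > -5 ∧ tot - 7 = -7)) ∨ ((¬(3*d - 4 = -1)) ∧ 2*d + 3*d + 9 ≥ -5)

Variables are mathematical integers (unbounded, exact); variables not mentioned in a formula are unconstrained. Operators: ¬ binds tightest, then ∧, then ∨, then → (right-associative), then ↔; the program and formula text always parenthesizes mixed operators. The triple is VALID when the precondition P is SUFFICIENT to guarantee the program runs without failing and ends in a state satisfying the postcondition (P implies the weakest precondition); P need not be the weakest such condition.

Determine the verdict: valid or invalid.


Working backward. After the program, the postcondition ((¬(c - 5 ≥ -3)) ∧ (2*d + 3 > -5 ∧ tot - 7 = -7)) ∨ ((¬(3*d - 4 = -1)) ∧ 2*d + 3*d + 9 ≥ -5) must hold; in canonical form it is ((¬(c ≥ 2)) ∧ 2*d > -8 ∧ tot = 0) ∨ ((¬(3*d = 3)) ∧ 5*d ≥ -14).
Before c := d - 2*c: ((¬(d ≥ 2*c + 2)) ∧ 2*d > -8 ∧ tot = 0) ∨ ((¬(3*d = 3)) ∧ 5*d ≥ -14)
Before c := 2*tot - 3*n: ((¬(d + 6*n ≥ 4*tot + 2)) ∧ 2*d > -8 ∧ tot = 0) ∨ ((¬(3*d = 3)) ∧ 5*d ≥ -14)
Before tot := n - 3*tot: ((¬(d + 2*n + 12*tot ≥ 2)) ∧ 2*d > -8 ∧ n = 3*tot) ∨ ((¬(3*d = 3)) ∧ 5*d ≥ -14)
Before skip: ((¬(d + 2*n + 12*tot ≥ 2)) ∧ 2*d > -8 ∧ n = 3*tot) ∨ ((¬(3*d = 3)) ∧ 5*d ≥ -14)
The weakest precondition is ((¬(d + 2*n + 12*tot ≥ 2)) ∧ 2*d > -8 ∧ n = 3*tot) ∨ ((¬(3*d = 3)) ∧ 5*d ≥ -14).
Check whether (((¬(d + 12*tot ≥ 2)) ∧ 2*d > -8 ∧ 3*tot = 0) ∨ ((¬(3*d = 3)) ∧ 5*d ≥ -14)) ∧ n = 0 implies it.
Every state satisfying the precondition satisfies the weakest precondition: the implication holds.
Answer: valid


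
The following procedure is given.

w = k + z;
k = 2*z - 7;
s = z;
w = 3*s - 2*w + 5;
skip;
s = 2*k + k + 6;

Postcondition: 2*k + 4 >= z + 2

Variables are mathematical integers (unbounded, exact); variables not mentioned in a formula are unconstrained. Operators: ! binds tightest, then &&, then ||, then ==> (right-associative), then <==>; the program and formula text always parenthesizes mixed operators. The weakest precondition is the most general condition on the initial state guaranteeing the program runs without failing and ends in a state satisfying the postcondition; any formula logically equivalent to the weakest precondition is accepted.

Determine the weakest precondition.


Working backward. After the program, the postcondition 2*k + 4 >= z + 2 must hold; in canonical form it is 2*k >= z - 2.
Before s := 2*k + k + 6: 2*k >= z - 2
Before skip: 2*k >= z - 2
Before w := 3*s - 2*w + 5: 2*k >= z - 2
Before s := z: 2*k >= z - 2
Before k := 2*z - 7: 3*z >= 12
Before w := k + z: 3*z >= 12
Answer: WP = 3*z >= 12


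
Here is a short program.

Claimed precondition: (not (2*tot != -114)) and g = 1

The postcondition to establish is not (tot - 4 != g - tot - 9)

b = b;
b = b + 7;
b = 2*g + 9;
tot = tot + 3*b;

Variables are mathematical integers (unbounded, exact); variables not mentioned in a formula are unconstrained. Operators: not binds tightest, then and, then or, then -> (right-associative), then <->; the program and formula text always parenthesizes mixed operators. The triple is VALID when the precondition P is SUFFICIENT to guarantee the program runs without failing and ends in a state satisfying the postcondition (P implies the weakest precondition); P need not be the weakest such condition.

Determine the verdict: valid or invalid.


Working backward. After the program, the postcondition not (tot - 4 != g - tot - 9) must hold; in canonical form it is not (2*tot != g - 5).
Before tot := tot + 3*b: not (6*b + 2*tot != g - 5)
Before b := 2*g + 9: not (11*g + 2*tot != -59)
Before b := b + 7: not (11*g + 2*tot != -59)
Before b := b: not (11*g + 2*tot != -59)
The weakest precondition is not (11*g + 2*tot != -59).
Check whether (not (2*tot != -114)) and g = 1 implies it.
Countermodel: at the initial state g = 1, tot = -57, the precondition holds but the weakest precondition fails.
Answer: invalid


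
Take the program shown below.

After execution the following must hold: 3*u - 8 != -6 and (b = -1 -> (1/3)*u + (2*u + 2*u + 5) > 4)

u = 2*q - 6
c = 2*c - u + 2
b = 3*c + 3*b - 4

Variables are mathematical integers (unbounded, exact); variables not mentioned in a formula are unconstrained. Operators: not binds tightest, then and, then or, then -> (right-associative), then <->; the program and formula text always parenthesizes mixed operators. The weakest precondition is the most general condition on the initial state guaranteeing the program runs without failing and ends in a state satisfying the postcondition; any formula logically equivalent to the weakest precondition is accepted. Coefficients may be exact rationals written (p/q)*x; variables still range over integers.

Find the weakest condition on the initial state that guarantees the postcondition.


Working backward. After the program, the postcondition 3*u - 8 != -6 and (b = -1 -> (1/3)*u + (2*u + 2*u + 5) > 4) must hold; in canonical form it is 3*u != 2 and (b = -1 -> (13/3)*u > -1).
Before b := 3*c + 3*b - 4: 3*u != 2 and (3*b + 3*c = 3 -> (13/3)*u > -1)
Before c := 2*c - u + 2: 3*u != 2 and (3*b + 6*c = 3*u - 3 -> (13/3)*u > -1)
Before u := 2*q - 6: 6*q != 20 and (3*b + 6*c = 6*q - 21 -> (26/3)*q > 25)
Answer: WP = 6*q != 20 and (3*b + 6*c = 6*q - 21 -> (26/3)*q > 25)


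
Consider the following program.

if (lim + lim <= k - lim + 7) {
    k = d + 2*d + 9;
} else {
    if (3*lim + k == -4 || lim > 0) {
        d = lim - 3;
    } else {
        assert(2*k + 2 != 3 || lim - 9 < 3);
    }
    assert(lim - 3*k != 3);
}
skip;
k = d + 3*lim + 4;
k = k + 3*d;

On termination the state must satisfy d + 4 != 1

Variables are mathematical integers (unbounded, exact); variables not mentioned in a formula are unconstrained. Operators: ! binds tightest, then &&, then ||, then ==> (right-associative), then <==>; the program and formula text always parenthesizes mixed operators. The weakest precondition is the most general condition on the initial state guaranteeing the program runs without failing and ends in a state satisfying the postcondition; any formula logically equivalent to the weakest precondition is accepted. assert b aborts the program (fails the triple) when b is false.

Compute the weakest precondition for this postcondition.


Working backward. After the program, the postcondition d + 4 != 1 must hold; in canonical form it is d != -3.
Before k := k + 3*d: d != -3
Before k := d + 3*lim + 4: d != -3
Before skip: d != -3
Then branch requires d != -3; else branch requires ((k + 3*lim == -4 || lim > 0) ==> (lim != 3*k + 3 && lim != 0)) && ((!(k + 3*lim == -4 || lim > 0)) ==> ((2*k != 1 || lim < 12) && lim != 3*k + 3 && d != -3)).
Before the if: (3*lim <= k + 7 ==> d != -3) && ((!(3*lim <= k + 7)) ==> (((k + 3*lim == -4 || lim > 0) ==> (lim != 3*k + 3 && lim != 0)) && ((!(k + 3*lim == -4 || lim > 0)) ==> ((2*k != 1 || lim < 12) && lim != 3*k + 3 && d != -3))))
Answer: WP = (3*lim <= k + 7 ==> d != -3) && ((!(3*lim <= k + 7)) ==> (((k + 3*lim == -4 || lim > 0) ==> (lim != 3*k + 3 && lim != 0)) && ((!(k + 3*lim == -4 || lim > 0)) ==> ((2*k != 1 || lim < 12) && lim != 3*k + 3 && d != -3))))


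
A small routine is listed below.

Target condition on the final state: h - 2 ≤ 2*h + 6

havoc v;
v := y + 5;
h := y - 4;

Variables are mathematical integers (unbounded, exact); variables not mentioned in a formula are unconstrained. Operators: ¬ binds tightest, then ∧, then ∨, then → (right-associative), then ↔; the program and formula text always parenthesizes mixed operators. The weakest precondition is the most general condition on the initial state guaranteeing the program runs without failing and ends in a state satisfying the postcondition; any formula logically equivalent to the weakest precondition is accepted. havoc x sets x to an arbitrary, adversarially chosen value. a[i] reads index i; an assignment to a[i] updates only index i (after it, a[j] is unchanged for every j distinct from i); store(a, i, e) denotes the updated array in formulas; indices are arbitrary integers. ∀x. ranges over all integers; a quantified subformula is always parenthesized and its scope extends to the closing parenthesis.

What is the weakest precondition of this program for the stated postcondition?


Working backward. After the program, the postcondition h - 2 ≤ 2*h + 6 must hold; in canonical form it is h ≥ -8.
Before h := y - 4: y ≥ -4
Before v := y + 5: y ≥ -4
Before havoc v: y ≥ -4
Answer: WP = y ≥ -4


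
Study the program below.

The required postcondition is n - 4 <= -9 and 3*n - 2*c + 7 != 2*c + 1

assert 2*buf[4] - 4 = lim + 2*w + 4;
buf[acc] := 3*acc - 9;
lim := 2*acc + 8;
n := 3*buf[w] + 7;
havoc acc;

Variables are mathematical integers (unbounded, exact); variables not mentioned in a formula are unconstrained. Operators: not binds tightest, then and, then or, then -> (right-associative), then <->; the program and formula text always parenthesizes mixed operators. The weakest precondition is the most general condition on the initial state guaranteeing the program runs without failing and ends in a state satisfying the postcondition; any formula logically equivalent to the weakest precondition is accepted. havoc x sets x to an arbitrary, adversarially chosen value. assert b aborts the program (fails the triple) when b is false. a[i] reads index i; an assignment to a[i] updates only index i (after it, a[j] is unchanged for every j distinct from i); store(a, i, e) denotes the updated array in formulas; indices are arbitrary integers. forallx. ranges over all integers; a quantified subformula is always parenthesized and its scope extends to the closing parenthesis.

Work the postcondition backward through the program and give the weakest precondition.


Working backward. After the program, the postcondition n - 4 <= -9 and 3*n - 2*c + 7 != 2*c + 1 must hold; in canonical form it is n <= -5 and 3*n != 4*c - 6.
Before havoc acc: n <= -5 and 3*n != 4*c - 6
Before n := 3*buf[w] + 7: 3*buf[w] <= -12 and 9*buf[w] != 4*c - 27
Before lim := 2*acc + 8: 3*buf[w] <= -12 and 9*buf[w] != 4*c - 27
Before buf[acc] := 3*acc - 9: 3*store(buf, acc, 3*acc - 9)[w] <= -12 and 9*store(buf, acc, 3*acc - 9)[w] != 4*c - 27
Before assert 2*buf[4] - 4 = lim + 2*w + 4: 2*buf[4] = lim + 2*w + 8 and 3*store(buf, acc, 3*acc - 9)[w] <= -12 and 9*store(buf, acc, 3*acc - 9)[w] != 4*c - 27
Answer: WP = 2*buf[4] = lim + 2*w + 8 and 3*store(buf, acc, 3*acc - 9)[w] <= -12 and 9*store(buf, acc, 3*acc - 9)[w] != 4*c - 27


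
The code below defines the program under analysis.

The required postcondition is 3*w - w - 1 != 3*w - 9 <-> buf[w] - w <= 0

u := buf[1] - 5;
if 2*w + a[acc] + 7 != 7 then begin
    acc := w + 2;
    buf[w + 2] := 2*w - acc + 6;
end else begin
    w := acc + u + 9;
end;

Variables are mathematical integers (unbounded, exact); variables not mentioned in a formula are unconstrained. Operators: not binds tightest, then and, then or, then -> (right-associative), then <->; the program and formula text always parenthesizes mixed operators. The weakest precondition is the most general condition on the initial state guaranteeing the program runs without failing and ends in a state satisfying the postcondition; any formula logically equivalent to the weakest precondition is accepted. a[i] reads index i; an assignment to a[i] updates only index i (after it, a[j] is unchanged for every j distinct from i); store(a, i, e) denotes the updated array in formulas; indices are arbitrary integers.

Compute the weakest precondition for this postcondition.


Working backward. After the program, the postcondition 3*w - w - 1 != 3*w - 9 <-> buf[w] - w <= 0 must hold; in canonical form it is w != 8 <-> buf[w] <= w.
Then branch requires w != 8 <-> store(buf, w + 2, w + 4)[w] <= w; else branch requires acc + u != -1 <-> buf[acc + u + 9] <= acc + u + 9.
Before the if: (a[acc] + 2*w != 0 -> (w != 8 <-> store(buf, w + 2, w + 4)[w] <= w)) and ((not (a[acc] + 2*w != 0)) -> (acc + u != -1 <-> buf[acc + u + 9] <= acc + u + 9))
Before u := buf[1] - 5: (a[acc] + 2*w != 0 -> (w != 8 <-> store(buf, w + 2, w + 4)[w] <= w)) and ((not (a[acc] + 2*w != 0)) -> (buf[1] + acc != 4 <-> buf[buf[1] + acc + 4] <= buf[1] + acc + 4))
Answer: WP = (a[acc] + 2*w != 0 -> (w != 8 <-> store(buf, w + 2, w + 4)[w] <= w)) and ((not (a[acc] + 2*w != 0)) -> (buf[1] + acc != 4 <-> buf[buf[1] + acc + 4] <= buf[1] + acc + 4))


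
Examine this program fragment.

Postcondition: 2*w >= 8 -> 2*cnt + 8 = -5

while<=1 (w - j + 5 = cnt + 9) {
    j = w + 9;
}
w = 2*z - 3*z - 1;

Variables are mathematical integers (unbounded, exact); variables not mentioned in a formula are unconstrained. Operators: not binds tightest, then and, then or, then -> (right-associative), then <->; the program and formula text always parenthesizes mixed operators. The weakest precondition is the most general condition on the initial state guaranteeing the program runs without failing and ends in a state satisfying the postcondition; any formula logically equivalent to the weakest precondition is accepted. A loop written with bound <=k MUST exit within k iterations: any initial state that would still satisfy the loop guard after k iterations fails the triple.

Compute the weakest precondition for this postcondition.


Working backward. After the program, the postcondition 2*w >= 8 -> 2*cnt + 8 = -5 must hold; in canonical form it is 2*w >= 8 -> 2*cnt = -13.
Before w := 2*z - 3*z - 1: 2*z <= -10 -> 2*cnt = -13
Before the loop (bound <=1), unroll the exhaustion recursion (WP_0 = exit-now case; WP_j = one more guarded iteration, up to j = 1):
  WP_0: (not (w = cnt + j + 4)) and (2*z <= -10 -> 2*cnt = -13)
  WP_1: (w = cnt + j + 4 -> ((not (cnt = -13)) and (2*z <= -10 -> 2*cnt = -13))) and ((not (w = cnt + j + 4)) -> (2*z <= -10 -> 2*cnt = -13))
So before the loop: (w = cnt + j + 4 -> ((not (cnt = -13)) and (2*z <= -10 -> 2*cnt = -13))) and ((not (w = cnt + j + 4)) -> (2*z <= -10 -> 2*cnt = -13))
Answer: WP = (w = cnt + j + 4 -> ((not (cnt = -13)) and (2*z <= -10 -> 2*cnt = -13))) and ((not (w = cnt + j + 4)) -> (2*z <= -10 -> 2*cnt = -13))


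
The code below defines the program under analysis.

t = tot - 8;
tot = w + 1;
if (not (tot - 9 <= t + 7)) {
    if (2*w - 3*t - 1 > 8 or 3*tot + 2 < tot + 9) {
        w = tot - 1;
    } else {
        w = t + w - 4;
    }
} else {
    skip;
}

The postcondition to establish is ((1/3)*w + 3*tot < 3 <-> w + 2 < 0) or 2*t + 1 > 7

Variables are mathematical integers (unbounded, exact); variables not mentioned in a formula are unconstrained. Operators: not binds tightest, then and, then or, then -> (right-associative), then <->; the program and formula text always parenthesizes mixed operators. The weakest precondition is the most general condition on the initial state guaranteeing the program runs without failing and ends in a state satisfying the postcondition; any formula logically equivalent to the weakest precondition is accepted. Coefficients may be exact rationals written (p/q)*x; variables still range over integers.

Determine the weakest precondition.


Working backward. After the program, the postcondition ((1/3)*w + 3*tot < 3 <-> w + 2 < 0) or 2*t + 1 > 7 must hold; in canonical form it is (3*tot + (1/3)*w < 3 <-> w < -2) or 2*t > 6.
Then branch requires ((2*w > 3*t + 9 or 2*tot < 7) -> (((10/3)*tot < 10/3 <-> tot < -1) or 2*t > 6)) and ((not (2*w > 3*t + 9 or 2*tot < 7)) -> (((1/3)*t + 3*tot + (1/3)*w < 13/3 <-> t + w < 2) or 2*t > 6)); else branch requires (3*tot + (1/3)*w < 3 <-> w < -2) or 2*t > 6.
Before the if: ((not (tot <= t + 16)) -> (((2*w > 3*t + 9 or 2*tot < 7) -> (((10/3)*tot < 10/3 <-> tot < -1) or 2*t > 6)) and ((not (2*w > 3*t + 9 or 2*tot < 7)) -> (((1/3)*t + 3*tot + (1/3)*w < 13/3 <-> t + w < 2) or 2*t > 6)))) and (tot <= t + 16 -> ((3*tot + (1/3)*w < 3 <-> w < -2) or 2*t > 6))
Before tot := w + 1: ((not (w <= t + 15)) -> (((2*w > 3*t + 9 or 2*w < 5) -> (((10/3)*w < 0 <-> w < -2) or 2*t > 6)) and ((not (2*w > 3*t + 9 or 2*w < 5)) -> (((1/3)*t + (10/3)*w < 4/3 <-> t + w < 2) or 2*t > 6)))) and (w <= t + 15 -> (((10/3)*w < 0 <-> w < -2) or 2*t > 6))
Before t := tot - 8: ((not (w <= tot + 7)) -> (((2*w > 3*tot - 15 or 2*w < 5) -> (((10/3)*w < 0 <-> w < -2) or 2*tot > 22)) and ((not (2*w > 3*tot - 15 or 2*w < 5)) -> (((1/3)*tot + (10/3)*w < 4 <-> tot + w < 10) or 2*tot > 22)))) and (w <= tot + 7 -> (((10/3)*w < 0 <-> w < -2) or 2*tot > 22))
Answer: WP = ((not (w <= tot + 7)) -> (((2*w > 3*tot - 15 or 2*w < 5) -> (((10/3)*w < 0 <-> w < -2) or 2*tot > 22)) and ((not (2*w > 3*tot - 15 or 2*w < 5)) -> (((1/3)*tot + (10/3)*w < 4 <-> tot + w < 10) or 2*tot > 22)))) and (w <= tot + 7 -> (((10/3)*w < 0 <-> w < -2) or 2*tot > 22))


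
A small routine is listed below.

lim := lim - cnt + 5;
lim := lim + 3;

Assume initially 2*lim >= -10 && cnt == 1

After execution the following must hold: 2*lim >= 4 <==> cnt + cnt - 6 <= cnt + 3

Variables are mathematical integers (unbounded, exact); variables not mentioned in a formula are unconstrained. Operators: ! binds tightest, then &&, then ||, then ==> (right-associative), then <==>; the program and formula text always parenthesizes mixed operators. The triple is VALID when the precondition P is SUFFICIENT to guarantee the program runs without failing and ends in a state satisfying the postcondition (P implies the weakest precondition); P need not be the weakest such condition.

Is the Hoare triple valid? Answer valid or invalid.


Working backward. After the program, the postcondition 2*lim >= 4 <==> cnt + cnt - 6 <= cnt + 3 must hold; in canonical form it is 2*lim >= 4 <==> cnt <= 9.
Before lim := lim + 3: 2*lim >= -2 <==> cnt <= 9
Before lim := lim - cnt + 5: 2*lim >= 2*cnt - 12 <==> cnt <= 9
The weakest precondition is 2*lim >= 2*cnt - 12 <==> cnt <= 9.
Check whether 2*lim >= -10 && cnt == 1 implies it.
Every state satisfying the precondition satisfies the weakest precondition: the implication holds.
Answer: valid


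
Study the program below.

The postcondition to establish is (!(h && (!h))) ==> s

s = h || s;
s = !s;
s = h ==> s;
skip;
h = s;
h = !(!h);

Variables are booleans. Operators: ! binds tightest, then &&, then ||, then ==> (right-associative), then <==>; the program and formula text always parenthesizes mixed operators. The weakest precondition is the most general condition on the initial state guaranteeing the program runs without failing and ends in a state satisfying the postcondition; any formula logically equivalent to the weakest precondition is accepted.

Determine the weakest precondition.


Working backward. After the program, the postcondition (!(h && (!h))) ==> s must hold; in canonical form it is s.
Before h := !(!h): s
Before h := s: s
Before skip: s
Before s := h ==> s: h ==> s
Before s := !s: h ==> (!s)
Before s := h || s: h ==> (!(h || s))
Answer: WP = h ==> (!(h || s))


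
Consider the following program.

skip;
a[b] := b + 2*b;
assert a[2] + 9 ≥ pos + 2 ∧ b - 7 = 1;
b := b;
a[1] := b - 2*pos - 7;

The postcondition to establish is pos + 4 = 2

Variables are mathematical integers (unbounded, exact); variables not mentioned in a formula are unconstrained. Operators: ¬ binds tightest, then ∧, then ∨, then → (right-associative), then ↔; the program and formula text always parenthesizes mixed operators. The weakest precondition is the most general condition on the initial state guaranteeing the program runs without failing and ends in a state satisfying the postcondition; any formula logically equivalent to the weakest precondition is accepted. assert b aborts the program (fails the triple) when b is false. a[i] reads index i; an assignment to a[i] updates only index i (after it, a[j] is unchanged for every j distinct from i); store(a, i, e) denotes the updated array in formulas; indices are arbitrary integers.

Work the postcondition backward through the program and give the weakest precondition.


Working backward. After the program, the postcondition pos + 4 = 2 must hold; in canonical form it is pos = -2.
Before a[1] := b - 2*pos - 7: pos = -2
Before b := b: pos = -2
Before assert a[2] + 9 ≥ pos + 2 ∧ b - 7 = 1: a[2] ≥ pos - 7 ∧ b = 8 ∧ pos = -2
Before a[b] := b + 2*b: store(a, b, 3*b)[2] ≥ pos - 7 ∧ b = 8 ∧ pos = -2
Before skip: store(a, b, 3*b)[2] ≥ pos - 7 ∧ b = 8 ∧ pos = -2
Answer: WP = store(a, b, 3*b)[2] ≥ pos - 7 ∧ b = 8 ∧ pos = -2


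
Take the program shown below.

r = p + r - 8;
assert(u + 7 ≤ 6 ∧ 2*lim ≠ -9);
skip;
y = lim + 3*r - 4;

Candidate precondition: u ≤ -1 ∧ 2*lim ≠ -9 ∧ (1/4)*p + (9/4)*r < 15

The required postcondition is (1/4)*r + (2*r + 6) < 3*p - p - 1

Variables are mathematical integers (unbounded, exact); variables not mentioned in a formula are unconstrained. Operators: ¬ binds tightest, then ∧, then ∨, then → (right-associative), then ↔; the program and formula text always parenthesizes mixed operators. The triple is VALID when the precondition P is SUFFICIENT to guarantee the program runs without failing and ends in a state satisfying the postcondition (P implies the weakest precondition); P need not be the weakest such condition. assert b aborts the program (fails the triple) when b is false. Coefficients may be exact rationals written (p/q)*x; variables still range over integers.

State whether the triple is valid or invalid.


Working backward. After the program, the postcondition (1/4)*r + (2*r + 6) < 3*p - p - 1 must hold; in canonical form it is (9/4)*r < 2*p - 7.
Before y := lim + 3*r - 4: (9/4)*r < 2*p - 7
Before skip: (9/4)*r < 2*p - 7
Before assert u + 7 ≤ 6 ∧ 2*lim ≠ -9: u ≤ -1 ∧ 2*lim ≠ -9 ∧ (9/4)*r < 2*p - 7
Before r := p + r - 8: u ≤ -1 ∧ 2*lim ≠ -9 ∧ (1/4)*p + (9/4)*r < 11
The weakest precondition is u ≤ -1 ∧ 2*lim ≠ -9 ∧ (1/4)*p + (9/4)*r < 11.
Check whether u ≤ -1 ∧ 2*lim ≠ -9 ∧ (1/4)*p + (9/4)*r < 15 implies it.
Countermodel: at the initial state lim = 0, p = 44, r = 0, u = -1, the precondition holds but the weakest precondition fails.
Answer: invalid


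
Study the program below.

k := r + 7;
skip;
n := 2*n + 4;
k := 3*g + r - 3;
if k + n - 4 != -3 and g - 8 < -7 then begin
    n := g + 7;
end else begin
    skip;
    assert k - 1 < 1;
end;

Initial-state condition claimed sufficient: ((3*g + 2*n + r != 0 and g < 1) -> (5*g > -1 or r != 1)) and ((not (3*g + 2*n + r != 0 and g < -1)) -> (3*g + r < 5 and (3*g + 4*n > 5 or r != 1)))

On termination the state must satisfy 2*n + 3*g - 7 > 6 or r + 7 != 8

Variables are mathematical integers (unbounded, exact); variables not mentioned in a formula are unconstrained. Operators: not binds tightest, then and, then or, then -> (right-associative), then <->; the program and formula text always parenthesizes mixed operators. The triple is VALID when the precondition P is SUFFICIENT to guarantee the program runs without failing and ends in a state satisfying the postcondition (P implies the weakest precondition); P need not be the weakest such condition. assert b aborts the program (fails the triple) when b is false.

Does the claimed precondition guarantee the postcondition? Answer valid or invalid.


Working backward. After the program, the postcondition 2*n + 3*g - 7 > 6 or r + 7 != 8 must hold; in canonical form it is 3*g + 2*n > 13 or r != 1.
Then branch requires 5*g > -1 or r != 1; else branch requires k < 2 and (3*g + 2*n > 13 or r != 1).
Before the if: ((k + n != 1 and g < 1) -> (5*g > -1 or r != 1)) and ((not (k + n != 1 and g < 1)) -> (k < 2 and (3*g + 2*n > 13 or r != 1)))
Before k := 3*g + r - 3: ((3*g + n + r != 4 and g < 1) -> (5*g > -1 or r != 1)) and ((not (3*g + n + r != 4 and g < 1)) -> (3*g + r < 5 and (3*g + 2*n > 13 or r != 1)))
Before n := 2*n + 4: ((3*g + 2*n + r != 0 and g < 1) -> (5*g > -1 or r != 1)) and ((not (3*g + 2*n + r != 0 and g < 1)) -> (3*g + r < 5 and (3*g + 4*n > 5 or r != 1)))
Before skip: ((3*g + 2*n + r != 0 and g < 1) -> (5*g > -1 or r != 1)) and ((not (3*g + 2*n + r != 0 and g < 1)) -> (3*g + r < 5 and (3*g + 4*n > 5 or r != 1)))
Before k := r + 7: ((3*g + 2*n + r != 0 and g < 1) -> (5*g > -1 or r != 1)) and ((not (3*g + 2*n + r != 0 and g < 1)) -> (3*g + r < 5 and (3*g + 4*n > 5 or r != 1)))
The weakest precondition is ((3*g + 2*n + r != 0 and g < 1) -> (5*g > -1 or r != 1)) and ((not (3*g + 2*n + r != 0 and g < 1)) -> (3*g + r < 5 and (3*g + 4*n > 5 or r != 1))).
Check whether ((3*g + 2*n + r != 0 and g < 1) -> (5*g > -1 or r != 1)) and ((not (3*g + 2*n + r != 0 and g < -1)) -> (3*g + r < 5 and (3*g + 4*n > 5 or r != 1))) implies it.
Every state satisfying the precondition satisfies the weakest precondition: the implication holds.
Answer: valid


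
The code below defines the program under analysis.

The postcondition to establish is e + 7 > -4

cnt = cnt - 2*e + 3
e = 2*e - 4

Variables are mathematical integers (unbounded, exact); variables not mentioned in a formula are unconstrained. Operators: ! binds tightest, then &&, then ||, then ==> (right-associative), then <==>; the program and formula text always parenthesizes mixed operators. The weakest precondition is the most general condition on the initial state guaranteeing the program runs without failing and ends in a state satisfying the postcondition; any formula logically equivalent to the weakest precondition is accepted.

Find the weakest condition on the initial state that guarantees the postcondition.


Working backward. After the program, the postcondition e + 7 > -4 must hold; in canonical form it is e > -11.
Before e := 2*e - 4: 2*e > -7
Before cnt := cnt - 2*e + 3: 2*e > -7
Answer: WP = 2*e > -7


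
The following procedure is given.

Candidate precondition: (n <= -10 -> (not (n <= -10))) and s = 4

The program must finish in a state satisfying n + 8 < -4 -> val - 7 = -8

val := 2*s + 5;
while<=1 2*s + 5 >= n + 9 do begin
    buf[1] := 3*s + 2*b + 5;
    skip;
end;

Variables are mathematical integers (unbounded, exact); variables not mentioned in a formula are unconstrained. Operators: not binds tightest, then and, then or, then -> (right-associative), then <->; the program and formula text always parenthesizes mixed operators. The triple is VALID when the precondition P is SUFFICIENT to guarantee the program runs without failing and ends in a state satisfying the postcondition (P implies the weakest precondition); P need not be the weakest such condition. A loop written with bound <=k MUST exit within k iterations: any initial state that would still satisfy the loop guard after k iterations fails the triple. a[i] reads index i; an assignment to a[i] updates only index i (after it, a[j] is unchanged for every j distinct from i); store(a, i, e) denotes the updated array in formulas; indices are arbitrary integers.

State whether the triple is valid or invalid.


Working backward. After the program, the postcondition n + 8 < -4 -> val - 7 = -8 must hold; in canonical form it is n < -12 -> val = -1.
Before the loop (bound <=1), unroll the exhaustion recursion (WP_0 = exit-now case; WP_j = one more guarded iteration, up to j = 1):
  WP_0: (not (2*s >= n + 4)) and (n < -12 -> val = -1)
  WP_1: (2*s >= n + 4 -> ((not (2*s >= n + 4)) and (n < -12 -> val = -1))) and ((not (2*s >= n + 4)) -> (n < -12 -> val = -1))
So before the loop: (2*s >= n + 4 -> ((not (2*s >= n + 4)) and (n < -12 -> val = -1))) and ((not (2*s >= n + 4)) -> (n < -12 -> val = -1))
Before val := 2*s + 5: (2*s >= n + 4 -> ((not (2*s >= n + 4)) and (n < -12 -> 2*s = -6))) and ((not (2*s >= n + 4)) -> (n < -12 -> 2*s = -6))
The weakest precondition is (2*s >= n + 4 -> ((not (2*s >= n + 4)) and (n < -12 -> 2*s = -6))) and ((not (2*s >= n + 4)) -> (n < -12 -> 2*s = -6)).
Check whether (n <= -10 -> (not (n <= -10))) and s = 4 implies it.
Countermodel: at the initial state n = 0, s = 4, the precondition holds but the weakest precondition fails.
Answer: invalid


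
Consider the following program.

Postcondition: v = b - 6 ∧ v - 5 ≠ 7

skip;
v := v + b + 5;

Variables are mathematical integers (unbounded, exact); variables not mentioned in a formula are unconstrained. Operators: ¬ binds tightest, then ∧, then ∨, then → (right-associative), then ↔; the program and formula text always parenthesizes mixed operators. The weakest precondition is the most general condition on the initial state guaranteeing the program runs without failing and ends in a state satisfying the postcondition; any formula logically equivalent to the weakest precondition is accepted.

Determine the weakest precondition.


Working backward. After the program, the postcondition v = b - 6 ∧ v - 5 ≠ 7 must hold; in canonical form it is v = b - 6 ∧ v ≠ 12.
Before v := v + b + 5: v = -11 ∧ b + v ≠ 7
Before skip: v = -11 ∧ b + v ≠ 7
Answer: WP = v = -11 ∧ b + v ≠ 7


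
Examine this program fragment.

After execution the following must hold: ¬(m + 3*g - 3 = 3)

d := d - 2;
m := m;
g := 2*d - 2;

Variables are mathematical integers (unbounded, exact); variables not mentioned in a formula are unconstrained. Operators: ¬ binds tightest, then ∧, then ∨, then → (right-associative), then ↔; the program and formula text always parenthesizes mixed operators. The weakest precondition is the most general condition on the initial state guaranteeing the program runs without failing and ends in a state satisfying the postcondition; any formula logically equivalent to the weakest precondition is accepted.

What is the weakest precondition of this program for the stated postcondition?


Working backward. After the program, the postcondition ¬(m + 3*g - 3 = 3) must hold; in canonical form it is ¬(3*g + m = 6).
Before g := 2*d - 2: ¬(6*d + m = 12)
Before m := m: ¬(6*d + m = 12)
Before d := d - 2: ¬(6*d + m = 24)
Answer: WP = ¬(6*d + m = 24)


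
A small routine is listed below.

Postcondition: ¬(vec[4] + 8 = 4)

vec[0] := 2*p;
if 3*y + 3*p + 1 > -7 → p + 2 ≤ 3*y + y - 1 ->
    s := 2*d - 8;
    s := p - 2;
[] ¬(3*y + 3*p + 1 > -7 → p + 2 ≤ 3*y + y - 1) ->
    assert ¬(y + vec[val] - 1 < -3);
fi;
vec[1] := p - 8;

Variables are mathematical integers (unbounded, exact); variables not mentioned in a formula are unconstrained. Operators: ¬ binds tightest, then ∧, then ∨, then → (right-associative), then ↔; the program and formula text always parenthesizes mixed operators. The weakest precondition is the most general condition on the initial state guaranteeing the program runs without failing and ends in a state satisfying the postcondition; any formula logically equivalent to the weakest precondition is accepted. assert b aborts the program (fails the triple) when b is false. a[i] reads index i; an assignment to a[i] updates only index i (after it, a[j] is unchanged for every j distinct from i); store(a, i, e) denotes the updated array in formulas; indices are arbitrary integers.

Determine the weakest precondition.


Working backward. After the program, the postcondition ¬(vec[4] + 8 = 4) must hold; in canonical form it is ¬(vec[4] = -4).
Before vec[1] := p - 8: ¬(vec[4] = -4)
Then branch requires ¬(vec[4] = -4); else branch requires (¬(vec[val] + y < -2)) ∧ (¬(vec[4] = -4)).
Before the if: ((3*p + 3*y > -8 → p ≤ 4*y - 3) → (¬(vec[4] = -4))) ∧ ((¬(3*p + 3*y > -8 → p ≤ 4*y - 3)) → ((¬(vec[val] + y < -2)) ∧ (¬(vec[4] = -4))))
Before vec[0] := 2*p: ((3*p + 3*y > -8 → p ≤ 4*y - 3) → (¬(vec[4] = -4))) ∧ ((¬(3*p + 3*y > -8 → p ≤ 4*y - 3)) → ((¬(store(vec, 0, 2*p)[val] + y < -2)) ∧ (¬(vec[4] = -4))))
Answer: WP = ((3*p + 3*y > -8 → p ≤ 4*y - 3) → (¬(vec[4] = -4))) ∧ ((¬(3*p + 3*y > -8 → p ≤ 4*y - 3)) → ((¬(store(vec, 0, 2*p)[val] + y < -2)) ∧ (¬(vec[4] = -4))))


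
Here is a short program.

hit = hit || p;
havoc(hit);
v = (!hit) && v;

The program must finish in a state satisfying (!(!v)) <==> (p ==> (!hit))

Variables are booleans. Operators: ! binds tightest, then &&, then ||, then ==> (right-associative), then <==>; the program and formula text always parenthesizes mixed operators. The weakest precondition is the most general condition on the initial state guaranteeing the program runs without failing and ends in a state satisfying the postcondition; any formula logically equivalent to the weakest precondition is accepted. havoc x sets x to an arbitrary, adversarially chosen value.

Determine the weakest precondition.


Working backward. After the program, the postcondition (!(!v)) <==> (p ==> (!hit)) must hold; in canonical form it is v <==> (p ==> (!hit)).
Before v := (!hit) && v: ((!hit) && v) <==> (p ==> (!hit))
Before havoc hit: p && v
Before hit := hit || p: p && v
Answer: WP = p && v


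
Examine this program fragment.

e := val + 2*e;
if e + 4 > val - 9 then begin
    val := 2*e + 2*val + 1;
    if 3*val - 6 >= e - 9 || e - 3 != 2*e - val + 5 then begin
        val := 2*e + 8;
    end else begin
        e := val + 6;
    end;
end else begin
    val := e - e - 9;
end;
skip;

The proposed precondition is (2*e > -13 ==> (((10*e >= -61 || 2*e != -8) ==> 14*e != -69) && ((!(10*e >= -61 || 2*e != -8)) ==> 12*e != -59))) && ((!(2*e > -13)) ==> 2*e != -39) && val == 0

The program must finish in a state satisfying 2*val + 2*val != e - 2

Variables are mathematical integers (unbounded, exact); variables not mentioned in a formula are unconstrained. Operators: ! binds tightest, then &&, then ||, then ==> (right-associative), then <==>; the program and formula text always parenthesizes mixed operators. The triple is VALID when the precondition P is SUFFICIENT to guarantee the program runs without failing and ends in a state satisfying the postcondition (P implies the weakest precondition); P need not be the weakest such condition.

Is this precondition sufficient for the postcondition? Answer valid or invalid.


Working backward. After the program, the postcondition 2*val + 2*val != e - 2 must hold; in canonical form it is 4*val != e - 2.
Before skip: 4*val != e - 2
Then branch requires ((5*e + 6*val >= -6 || e + 2*val != 7) ==> 7*e != -34) && ((!(5*e + 6*val >= -6 || e + 2*val != 7)) ==> 6*e + 6*val != 1); else branch requires e != -34.
Before the if: (e > val - 13 ==> (((5*e + 6*val >= -6 || e + 2*val != 7) ==> 7*e != -34) && ((!(5*e + 6*val >= -6 || e + 2*val != 7)) ==> 6*e + 6*val != 1))) && ((!(e > val - 13)) ==> e != -34)
Before e := val + 2*e: (2*e > -13 ==> (((10*e + 11*val >= -6 || 2*e + 3*val != 7) ==> 14*e + 7*val != -34) && ((!(10*e + 11*val >= -6 || 2*e + 3*val != 7)) ==> 12*e + 12*val != 1))) && ((!(2*e > -13)) ==> 2*e + val != -34)
The weakest precondition is (2*e > -13 ==> (((10*e + 11*val >= -6 || 2*e + 3*val != 7) ==> 14*e + 7*val != -34) && ((!(10*e + 11*val >= -6 || 2*e + 3*val != 7)) ==> 12*e + 12*val != 1))) && ((!(2*e > -13)) ==> 2*e + val != -34).
Check whether (2*e > -13 ==> (((10*e >= -61 || 2*e != -8) ==> 14*e != -69) && ((!(10*e >= -61 || 2*e != -8)) ==> 12*e != -59))) && ((!(2*e > -13)) ==> 2*e != -39) && val == 0 implies it.
Countermodel: at the initial state e = -17, val = 0, the precondition holds but the weakest precondition fails.
Answer: invalid


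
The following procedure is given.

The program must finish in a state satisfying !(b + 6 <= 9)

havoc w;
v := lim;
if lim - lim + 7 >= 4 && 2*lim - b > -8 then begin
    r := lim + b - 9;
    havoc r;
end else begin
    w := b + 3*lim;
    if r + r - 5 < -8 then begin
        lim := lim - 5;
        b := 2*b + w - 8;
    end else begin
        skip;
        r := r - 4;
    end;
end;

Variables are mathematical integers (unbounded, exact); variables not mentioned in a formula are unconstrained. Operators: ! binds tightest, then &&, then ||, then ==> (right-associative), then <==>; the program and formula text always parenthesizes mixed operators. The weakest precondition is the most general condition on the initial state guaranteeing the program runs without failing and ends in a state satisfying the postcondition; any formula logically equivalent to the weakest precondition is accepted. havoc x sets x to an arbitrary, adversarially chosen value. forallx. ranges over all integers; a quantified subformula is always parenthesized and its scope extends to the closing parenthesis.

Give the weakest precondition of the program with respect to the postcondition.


Working backward. After the program, the postcondition !(b + 6 <= 9) must hold; in canonical form it is !(b <= 3).
Then branch requires !(b <= 3); else branch requires (2*r < -3 ==> (!(3*b + 3*lim <= 11))) && ((!(2*r < -3)) ==> (!(b <= 3))).
Before the if: (2*lim > b - 8 ==> (!(b <= 3))) && ((!(2*lim > b - 8)) ==> ((2*r < -3 ==> (!(3*b + 3*lim <= 11))) && ((!(2*r < -3)) ==> (!(b <= 3)))))
Before v := lim: (2*lim > b - 8 ==> (!(b <= 3))) && ((!(2*lim > b - 8)) ==> ((2*r < -3 ==> (!(3*b + 3*lim <= 11))) && ((!(2*r < -3)) ==> (!(b <= 3)))))
Before havoc w: (2*lim > b - 8 ==> (!(b <= 3))) && ((!(2*lim > b - 8)) ==> ((2*r < -3 ==> (!(3*b + 3*lim <= 11))) && ((!(2*r < -3)) ==> (!(b <= 3)))))
Answer: WP = (2*lim > b - 8 ==> (!(b <= 3))) && ((!(2*lim > b - 8)) ==> ((2*r < -3 ==> (!(3*b + 3*lim <= 11))) && ((!(2*r < -3)) ==> (!(b <= 3)))))


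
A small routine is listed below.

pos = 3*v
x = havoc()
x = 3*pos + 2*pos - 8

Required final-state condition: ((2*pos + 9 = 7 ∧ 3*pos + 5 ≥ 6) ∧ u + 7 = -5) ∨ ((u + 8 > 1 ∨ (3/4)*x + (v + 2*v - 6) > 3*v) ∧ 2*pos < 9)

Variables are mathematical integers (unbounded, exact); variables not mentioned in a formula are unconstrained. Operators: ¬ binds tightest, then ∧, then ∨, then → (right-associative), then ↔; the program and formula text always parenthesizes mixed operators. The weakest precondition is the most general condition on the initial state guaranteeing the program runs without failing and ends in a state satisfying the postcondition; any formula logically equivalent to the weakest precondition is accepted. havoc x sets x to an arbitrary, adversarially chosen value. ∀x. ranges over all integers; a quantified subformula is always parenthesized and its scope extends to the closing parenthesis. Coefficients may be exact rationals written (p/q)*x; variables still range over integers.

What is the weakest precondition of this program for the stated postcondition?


Working backward. After the program, the postcondition ((2*pos + 9 = 7 ∧ 3*pos + 5 ≥ 6) ∧ u + 7 = -5) ∨ ((u + 8 > 1 ∨ (3/4)*x + (v + 2*v - 6) > 3*v) ∧ 2*pos < 9) must hold; in canonical form it is (2*pos = -2 ∧ 3*pos ≥ 1 ∧ u = -12) ∨ ((u > -7 ∨ (3/4)*x > 6) ∧ 2*pos < 9).
Before x := 3*pos + 2*pos - 8: (2*pos = -2 ∧ 3*pos ≥ 1 ∧ u = -12) ∨ ((u > -7 ∨ (15/4)*pos > 12) ∧ 2*pos < 9)
Before havoc x: (2*pos = -2 ∧ 3*pos ≥ 1 ∧ u = -12) ∨ ((u > -7 ∨ (15/4)*pos > 12) ∧ 2*pos < 9)
Before pos := 3*v: (6*v = -2 ∧ 9*v ≥ 1 ∧ u = -12) ∨ ((u > -7 ∨ (45/4)*v > 12) ∧ 6*v < 9)
Answer: WP = (6*v = -2 ∧ 9*v ≥ 1 ∧ u = -12) ∨ ((u > -7 ∨ (45/4)*v > 12) ∧ 6*v < 9)
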